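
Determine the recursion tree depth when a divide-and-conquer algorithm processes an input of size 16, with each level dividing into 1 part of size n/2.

For divide and conquer with division factor 2:

Problem sizes at each level:
Level 0: 16
Level 1: 8
Level 2: 4
Level 3: 2
Level 4: 1

The root is level 0 and the size-1 base case is level 4 (the tree spans levels 0 through 4, i.e. 5 levels counting the root), so the depth is the number of divisions: log_2(16) = 4

The recursion tree depth is log_2(16) = 4. At each level, the problem size is divided by 2, so it takes 4 divisions to reduce to a base case of size 1. The algorithm makes 1 recursive call at each level.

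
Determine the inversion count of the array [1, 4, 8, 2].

Finding inversions in [1, 4, 8, 2]:

(1, 3): arr[1]=4 > arr[3]=2
(2, 3): arr[2]=8 > arr[3]=2

Total inversions: 2

The array has 2 inversion(s): (1,3), (2,3). Each pair (i,j) satisfies i < j and arr[i] > arr[j].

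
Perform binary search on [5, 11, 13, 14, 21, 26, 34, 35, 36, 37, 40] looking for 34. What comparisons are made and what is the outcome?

Binary search for 34 in [5, 11, 13, 14, 21, 26, 34, 35, 36, 37, 40]:

lo=0, hi=10, mid=5, arr[mid]=26 -> 26 < 34, search right half
lo=6, hi=10, mid=8, arr[mid]=36 -> 36 > 34, search left half
lo=6, hi=7, mid=6, arr[mid]=34 -> Found target at index 6!

Binary search finds 34 at index 6 after 3 comparisons. The search repeatedly halves the search space by comparing with the middle element.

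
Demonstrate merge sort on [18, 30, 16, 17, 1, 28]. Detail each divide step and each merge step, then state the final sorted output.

Merge sort trace:

Split: [18, 30, 16, 17, 1, 28] -> [18, 30, 16] and [17, 1, 28]
  Split: [18, 30, 16] -> [18] and [30, 16]
    Split: [30, 16] -> [30] and [16]
    Merge: [30] + [16] -> [16, 30]
  Merge: [18] + [16, 30] -> [16, 18, 30]
  Split: [17, 1, 28] -> [17] and [1, 28]
    Split: [1, 28] -> [1] and [28]
    Merge: [1] + [28] -> [1, 28]
  Merge: [17] + [1, 28] -> [1, 17, 28]
Merge: [16, 18, 30] + [1, 17, 28] -> [1, 16, 17, 18, 28, 30]

Final sorted array: [1, 16, 17, 18, 28, 30]

The merge sort proceeds by recursively splitting the array and merging sorted halves.
After all merges, the sorted array is [1, 16, 17, 18, 28, 30].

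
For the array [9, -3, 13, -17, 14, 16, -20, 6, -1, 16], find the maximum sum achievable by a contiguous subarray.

Using Kadane's algorithm on [9, -3, 13, -17, 14, 16, -20, 6, -1, 16]:

Scanning through the array:
Position 1 (value -3): max_ending_here = 6, max_so_far = 9
Position 2 (value 13): max_ending_here = 19, max_so_far = 19
Position 3 (value -17): max_ending_here = 2, max_so_far = 19
Position 4 (value 14): max_ending_here = 16, max_so_far = 19
Position 5 (value 16): max_ending_here = 32, max_so_far = 32
Position 6 (value -20): max_ending_here = 12, max_so_far = 32
Position 7 (value 6): max_ending_here = 18, max_so_far = 32
Position 8 (value -1): max_ending_here = 17, max_so_far = 32
Position 9 (value 16): max_ending_here = 33, max_so_far = 33

Maximum subarray: [9, -3, 13, -17, 14, 16, -20, 6, -1, 16]
Maximum sum: 33

The maximum subarray is [9, -3, 13, -17, 14, 16, -20, 6, -1, 16] with sum 33. This subarray runs from index 0 to index 9.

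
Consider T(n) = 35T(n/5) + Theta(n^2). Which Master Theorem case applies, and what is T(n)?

Master Theorem for T(n) = 35T(n/5) + O(n^2):

a = 35, b = 5, c = 2
log_b(a) = log_5(35) = 2.2091

Case 1: c = 2 < log_5(35) = 2.2091
T(n) = O(n^(log_5 35))

For T(n) = 35T(n/5) + O(n^2): log_5(35) = 2.2091. This is Case 1 of the Master Theorem (c < log_b(a), work dominated by leaves), giving O(n^(log_5 35)).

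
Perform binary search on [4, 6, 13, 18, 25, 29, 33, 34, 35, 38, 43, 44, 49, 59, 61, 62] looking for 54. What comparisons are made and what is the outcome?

Binary search for 54 in [4, 6, 13, 18, 25, 29, 33, 34, 35, 38, 43, 44, 49, 59, 61, 62]:

lo=0, hi=15, mid=7, arr[mid]=34 -> 34 < 54, search right half
lo=8, hi=15, mid=11, arr[mid]=44 -> 44 < 54, search right half
lo=12, hi=15, mid=13, arr[mid]=59 -> 59 > 54, search left half
lo=12, hi=12, mid=12, arr[mid]=49 -> 49 < 54, search right half
lo=13 > hi=12, target 54 not found

Binary search determines that 54 is not in the array after 4 comparisons. The search space was exhausted without finding the target.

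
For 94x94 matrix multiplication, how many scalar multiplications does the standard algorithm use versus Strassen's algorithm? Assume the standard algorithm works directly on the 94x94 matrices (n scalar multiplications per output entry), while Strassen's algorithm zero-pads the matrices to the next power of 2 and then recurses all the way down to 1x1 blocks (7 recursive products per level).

Matrix multiplication for 94x94 matrices:

Strassen's algorithm requires power-of-2 dimensions. Pad 94x94 to 128x128 (next power of 2).

Standard algorithm: 94^3 = 830584 multiplications
Strassen's algorithm: 7^(log2(128)) = 7^7 = 823543 multiplications
Savings: 830584 - 823543 = 7041 multiplications

Standard: 830584 multiplications (94^3). Strassen: 823543 multiplications (7^7, after padding to 128x128). Strassen reduces 8 recursive multiplications to 7 at each level.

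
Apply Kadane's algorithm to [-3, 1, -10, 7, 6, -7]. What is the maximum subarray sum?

Using Kadane's algorithm on [-3, 1, -10, 7, 6, -7]:

Scanning through the array:
Position 1 (value 1): max_ending_here = 1, max_so_far = 1
Position 2 (value -10): max_ending_here = -9, max_so_far = 1
Position 3 (value 7): max_ending_here = 7, max_so_far = 7
Position 4 (value 6): max_ending_here = 13, max_so_far = 13
Position 5 (value -7): max_ending_here = 6, max_so_far = 13

Maximum subarray: [7, 6]
Maximum sum: 13

The maximum subarray is [7, 6] with sum 13. This subarray runs from index 3 to index 4.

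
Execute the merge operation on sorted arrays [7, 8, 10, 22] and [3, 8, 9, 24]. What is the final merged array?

Merging process:

Compare 7 vs 3: take 3 from right. Merged: [3]
Compare 7 vs 8: take 7 from left. Merged: [3, 7]
Compare 8 vs 8: take 8 from left. Merged: [3, 7, 8]
Compare 10 vs 8: take 8 from right. Merged: [3, 7, 8, 8]
Compare 10 vs 9: take 9 from right. Merged: [3, 7, 8, 8, 9]
Compare 10 vs 24: take 10 from left. Merged: [3, 7, 8, 8, 9, 10]
Compare 22 vs 24: take 22 from left. Merged: [3, 7, 8, 8, 9, 10, 22]
Append remaining from right: [24]. Merged: [3, 7, 8, 8, 9, 10, 22, 24]

Final merged array: [3, 7, 8, 8, 9, 10, 22, 24]
Total comparisons: 7

The merged array is [3, 7, 8, 8, 9, 10, 22, 24], requiring 7 comparisons. The merge step runs in O(n) time where n is the total number of elements.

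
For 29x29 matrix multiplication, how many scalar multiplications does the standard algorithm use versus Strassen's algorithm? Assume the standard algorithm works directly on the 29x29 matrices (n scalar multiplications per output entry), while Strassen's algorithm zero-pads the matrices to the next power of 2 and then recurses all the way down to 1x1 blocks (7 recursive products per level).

Matrix multiplication for 29x29 matrices:

Strassen's algorithm requires power-of-2 dimensions. Pad 29x29 to 32x32 (next power of 2).

Standard algorithm: 29^3 = 24389 multiplications
Strassen's algorithm: 7^(log2(32)) = 7^5 = 16807 multiplications
Savings: 24389 - 16807 = 7582 multiplications

Standard: 24389 multiplications (29^3). Strassen: 16807 multiplications (7^5, after padding to 32x32). Strassen reduces 8 recursive multiplications to 7 at each level.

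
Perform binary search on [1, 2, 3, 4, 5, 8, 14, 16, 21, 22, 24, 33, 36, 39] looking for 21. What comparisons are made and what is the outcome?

Binary search for 21 in [1, 2, 3, 4, 5, 8, 14, 16, 21, 22, 24, 33, 36, 39]:

lo=0, hi=13, mid=6, arr[mid]=14 -> 14 < 21, search right half
lo=7, hi=13, mid=10, arr[mid]=24 -> 24 > 21, search left half
lo=7, hi=9, mid=8, arr[mid]=21 -> Found target at index 8!

Binary search finds 21 at index 8 after 3 comparisons. The search repeatedly halves the search space by comparing with the middle element.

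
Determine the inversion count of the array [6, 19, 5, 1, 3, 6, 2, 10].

Finding inversions in [6, 19, 5, 1, 3, 6, 2, 10]:

(0, 2): arr[0]=6 > arr[2]=5
(0, 3): arr[0]=6 > arr[3]=1
(0, 4): arr[0]=6 > arr[4]=3
(0, 6): arr[0]=6 > arr[6]=2
(1, 2): arr[1]=19 > arr[2]=5
(1, 3): arr[1]=19 > arr[3]=1
(1, 4): arr[1]=19 > arr[4]=3
(1, 5): arr[1]=19 > arr[5]=6
(1, 6): arr[1]=19 > arr[6]=2
(1, 7): arr[1]=19 > arr[7]=10
(2, 3): arr[2]=5 > arr[3]=1
(2, 4): arr[2]=5 > arr[4]=3
(2, 6): arr[2]=5 > arr[6]=2
(4, 6): arr[4]=3 > arr[6]=2
(5, 6): arr[5]=6 > arr[6]=2

Total inversions: 15

The array has 15 inversion(s): (0,2), (0,3), (0,4), (0,6), (1,2), (1,3), (1,4), (1,5), (1,6), (1,7), (2,3), (2,4), (2,6), (4,6), (5,6). Each pair (i,j) satisfies i < j and arr[i] > arr[j].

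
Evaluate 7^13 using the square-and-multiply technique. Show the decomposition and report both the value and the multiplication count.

Computing 7^13 by squaring (build up from 7^1; each line after the first costs one multiplication):

7^1 = 7
7^2 = (7^1)^2 = 7^2 = 49
7^3 = 7 * 7^2 = 7 * 49 = 343
7^6 = (7^3)^2 = 343^2 = 117649
7^12 = (7^6)^2 = 117649^2 = 13841287201
7^13 = 7 * 7^12 = 7 * 13841287201 = 96889010407

Result: 96889010407
Multiplications needed: 5 (5 lines after 7^1)

7^13 = 96889010407. Using exponentiation by squaring, this requires 5 multiplications. The key idea: if the exponent is even, square the half-power; if odd, multiply by the base once.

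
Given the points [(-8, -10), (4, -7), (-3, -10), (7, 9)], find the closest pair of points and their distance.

Computing all pairwise distances among 4 points:

d((-8, -10), (4, -7)) = 12.3693
d((-8, -10), (-3, -10)) = 5.0 <-- minimum
d((-8, -10), (7, 9)) = 24.2074
d((4, -7), (-3, -10)) = 7.6158
d((4, -7), (7, 9)) = 16.2788
d((-3, -10), (7, 9)) = 21.4709

Closest pair: (-8, -10) and (-3, -10) with distance 5.0

The closest pair is (-8, -10) and (-3, -10) with Euclidean distance 5.0. For 4 points, brute-force pairwise comparison is shown above. For large n, the divide-and-conquer algorithm (sort by x, recurse on halves, check the dividing strip) achieves O(n log n).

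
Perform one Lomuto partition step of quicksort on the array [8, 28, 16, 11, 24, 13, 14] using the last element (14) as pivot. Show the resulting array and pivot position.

Lomuto partition with pivot = 14:

Initial array: [8, 28, 16, 11, 24, 13, 14]

arr[0]=8 <= 14: swap with position 0, array becomes [8, 28, 16, 11, 24, 13, 14]
arr[1]=28 > 14: no swap
arr[2]=16 > 14: no swap
arr[3]=11 <= 14: swap with position 1, array becomes [8, 11, 16, 28, 24, 13, 14]
arr[4]=24 > 14: no swap
arr[5]=13 <= 14: swap with position 2, array becomes [8, 11, 13, 28, 24, 16, 14]

Place pivot at position 3: [8, 11, 13, 14, 24, 16, 28]
Pivot position: 3

After partitioning with pivot 14, the array becomes [8, 11, 13, 14, 24, 16, 28]. The pivot is placed at index 3. All elements to the left of the pivot are <= 14, and all elements to the right are > 14.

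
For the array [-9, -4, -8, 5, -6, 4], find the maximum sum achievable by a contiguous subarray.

Using Kadane's algorithm on [-9, -4, -8, 5, -6, 4]:

Scanning through the array:
Position 1 (value -4): max_ending_here = -4, max_so_far = -4
Position 2 (value -8): max_ending_here = -8, max_so_far = -4
Position 3 (value 5): max_ending_here = 5, max_so_far = 5
Position 4 (value -6): max_ending_here = -1, max_so_far = 5
Position 5 (value 4): max_ending_here = 4, max_so_far = 5

Maximum subarray: [5]
Maximum sum: 5

The maximum subarray is [5] with sum 5. This subarray runs from index 3 to index 3.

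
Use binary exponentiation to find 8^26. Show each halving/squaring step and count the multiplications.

Computing 8^26 by squaring (build up from 8^1; each line after the first costs one multiplication):

8^1 = 8
8^2 = (8^1)^2 = 8^2 = 64
8^3 = 8 * 8^2 = 8 * 64 = 512
8^6 = (8^3)^2 = 512^2 = 262144
8^12 = (8^6)^2 = 262144^2 = 68719476736
8^13 = 8 * 8^12 = 8 * 68719476736 = 549755813888
8^26 = (8^13)^2 = 549755813888^2 = 302231454903657293676544

Result: 302231454903657293676544
Multiplications needed: 6 (6 lines after 8^1)

8^26 = 302231454903657293676544. Using exponentiation by squaring, this requires 6 multiplications. The key idea: if the exponent is even, square the half-power; if odd, multiply by the base once.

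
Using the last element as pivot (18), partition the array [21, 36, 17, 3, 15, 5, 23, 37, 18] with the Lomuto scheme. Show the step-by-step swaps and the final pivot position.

Lomuto partition with pivot = 18:

Initial array: [21, 36, 17, 3, 15, 5, 23, 37, 18]

arr[0]=21 > 18: no swap
arr[1]=36 > 18: no swap
arr[2]=17 <= 18: swap with position 0, array becomes [17, 36, 21, 3, 15, 5, 23, 37, 18]
arr[3]=3 <= 18: swap with position 1, array becomes [17, 3, 21, 36, 15, 5, 23, 37, 18]
arr[4]=15 <= 18: swap with position 2, array becomes [17, 3, 15, 36, 21, 5, 23, 37, 18]
arr[5]=5 <= 18: swap with position 3, array becomes [17, 3, 15, 5, 21, 36, 23, 37, 18]
arr[6]=23 > 18: no swap
arr[7]=37 > 18: no swap

Place pivot at position 4: [17, 3, 15, 5, 18, 36, 23, 37, 21]
Pivot position: 4

After partitioning with pivot 18, the array becomes [17, 3, 15, 5, 18, 36, 23, 37, 21]. The pivot is placed at index 4. All elements to the left of the pivot are <= 18, and all elements to the right are > 18.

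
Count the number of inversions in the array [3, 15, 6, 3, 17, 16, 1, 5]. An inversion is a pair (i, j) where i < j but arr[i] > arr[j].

Finding inversions in [3, 15, 6, 3, 17, 16, 1, 5]:

(0, 6): arr[0]=3 > arr[6]=1
(1, 2): arr[1]=15 > arr[2]=6
(1, 3): arr[1]=15 > arr[3]=3
(1, 6): arr[1]=15 > arr[6]=1
(1, 7): arr[1]=15 > arr[7]=5
(2, 3): arr[2]=6 > arr[3]=3
(2, 6): arr[2]=6 > arr[6]=1
(2, 7): arr[2]=6 > arr[7]=5
(3, 6): arr[3]=3 > arr[6]=1
(4, 5): arr[4]=17 > arr[5]=16
(4, 6): arr[4]=17 > arr[6]=1
(4, 7): arr[4]=17 > arr[7]=5
(5, 6): arr[5]=16 > arr[6]=1
(5, 7): arr[5]=16 > arr[7]=5

Total inversions: 14

The array has 14 inversion(s): (0,6), (1,2), (1,3), (1,6), (1,7), (2,3), (2,6), (2,7), (3,6), (4,5), (4,6), (4,7), (5,6), (5,7). Each pair (i,j) satisfies i < j and arr[i] > arr[j].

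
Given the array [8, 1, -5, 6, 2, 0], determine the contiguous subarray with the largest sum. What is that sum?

Using Kadane's algorithm on [8, 1, -5, 6, 2, 0]:

Scanning through the array:
Position 1 (value 1): max_ending_here = 9, max_so_far = 9
Position 2 (value -5): max_ending_here = 4, max_so_far = 9
Position 3 (value 6): max_ending_here = 10, max_so_far = 10
Position 4 (value 2): max_ending_here = 12, max_so_far = 12
Position 5 (value 0): max_ending_here = 12, max_so_far = 12

Maximum subarray: [8, 1, -5, 6, 2]
Maximum sum: 12

The maximum subarray is [8, 1, -5, 6, 2] with sum 12. This subarray runs from index 0 to index 4.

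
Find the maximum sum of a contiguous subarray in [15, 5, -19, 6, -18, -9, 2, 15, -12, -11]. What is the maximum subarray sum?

Using Kadane's algorithm on [15, 5, -19, 6, -18, -9, 2, 15, -12, -11]:

Scanning through the array:
Position 1 (value 5): max_ending_here = 20, max_so_far = 20
Position 2 (value -19): max_ending_here = 1, max_so_far = 20
Position 3 (value 6): max_ending_here = 7, max_so_far = 20
Position 4 (value -18): max_ending_here = -11, max_so_far = 20
Position 5 (value -9): max_ending_here = -9, max_so_far = 20
Position 6 (value 2): max_ending_here = 2, max_so_far = 20
Position 7 (value 15): max_ending_here = 17, max_so_far = 20
Position 8 (value -12): max_ending_here = 5, max_so_far = 20
Position 9 (value -11): max_ending_here = -6, max_so_far = 20

Maximum subarray: [15, 5]
Maximum sum: 20

The maximum subarray is [15, 5] with sum 20. This subarray runs from index 0 to index 1.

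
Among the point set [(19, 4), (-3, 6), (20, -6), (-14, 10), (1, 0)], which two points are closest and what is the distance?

Computing all pairwise distances among 5 points:

d((19, 4), (-3, 6)) = 22.0907
d((19, 4), (20, -6)) = 10.0499
d((19, 4), (-14, 10)) = 33.541
d((19, 4), (1, 0)) = 18.4391
d((-3, 6), (20, -6)) = 25.9422
d((-3, 6), (-14, 10)) = 11.7047
d((-3, 6), (1, 0)) = 7.2111 <-- minimum
d((20, -6), (-14, 10)) = 37.5766
d((20, -6), (1, 0)) = 19.9249
d((-14, 10), (1, 0)) = 18.0278

Closest pair: (-3, 6) and (1, 0) with distance 7.2111

The closest pair is (-3, 6) and (1, 0) with Euclidean distance 7.2111. For 5 points, brute-force pairwise comparison is shown above. For large n, the divide-and-conquer algorithm (sort by x, recurse on halves, check the dividing strip) achieves O(n log n).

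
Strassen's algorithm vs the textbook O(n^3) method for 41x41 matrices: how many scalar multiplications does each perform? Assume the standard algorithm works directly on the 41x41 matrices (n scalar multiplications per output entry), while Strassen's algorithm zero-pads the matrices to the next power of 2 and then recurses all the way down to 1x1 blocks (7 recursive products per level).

Matrix multiplication for 41x41 matrices:

Strassen's algorithm requires power-of-2 dimensions. Pad 41x41 to 64x64 (next power of 2).

Standard algorithm: 41^3 = 68921 multiplications
Strassen's algorithm: 7^(log2(64)) = 7^6 = 117649 multiplications
Difference: 68921 - 117649 = -48728 (Strassen uses MORE here due to padding overhead — for small or just-over-power-of-2 n, padding can outweigh the per-level savings)

Standard: 68921 multiplications (41^3). Strassen: 117649 multiplications (7^6, after padding to 64x64). Strassen reduces 8 recursive multiplications to 7 at each level.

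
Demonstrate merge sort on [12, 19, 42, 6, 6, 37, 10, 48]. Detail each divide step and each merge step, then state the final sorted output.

Merge sort trace:

Split: [12, 19, 42, 6, 6, 37, 10, 48] -> [12, 19, 42, 6] and [6, 37, 10, 48]
  Split: [12, 19, 42, 6] -> [12, 19] and [42, 6]
    Split: [12, 19] -> [12] and [19]
    Merge: [12] + [19] -> [12, 19]
    Split: [42, 6] -> [42] and [6]
    Merge: [42] + [6] -> [6, 42]
  Merge: [12, 19] + [6, 42] -> [6, 12, 19, 42]
  Split: [6, 37, 10, 48] -> [6, 37] and [10, 48]
    Split: [6, 37] -> [6] and [37]
    Merge: [6] + [37] -> [6, 37]
    Split: [10, 48] -> [10] and [48]
    Merge: [10] + [48] -> [10, 48]
  Merge: [6, 37] + [10, 48] -> [6, 10, 37, 48]
Merge: [6, 12, 19, 42] + [6, 10, 37, 48] -> [6, 6, 10, 12, 19, 37, 42, 48]

Final sorted array: [6, 6, 10, 12, 19, 37, 42, 48]

The merge sort proceeds by recursively splitting the array and merging sorted halves.
After all merges, the sorted array is [6, 6, 10, 12, 19, 37, 42, 48].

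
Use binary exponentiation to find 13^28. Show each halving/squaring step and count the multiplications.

Computing 13^28 by squaring (build up from 13^1; each line after the first costs one multiplication):

13^1 = 13
13^2 = (13^1)^2 = 13^2 = 169
13^3 = 13 * 13^2 = 13 * 169 = 2197
13^6 = (13^3)^2 = 2197^2 = 4826809
13^7 = 13 * 13^6 = 13 * 4826809 = 62748517
13^14 = (13^7)^2 = 62748517^2 = 3937376385699289
13^28 = (13^14)^2 = 3937376385699289^2 = 15502932802662396215269535105521

Result: 15502932802662396215269535105521
Multiplications needed: 6 (6 lines after 13^1)

13^28 = 15502932802662396215269535105521. Using exponentiation by squaring, this requires 6 multiplications. The key idea: if the exponent is even, square the half-power; if odd, multiply by the base once.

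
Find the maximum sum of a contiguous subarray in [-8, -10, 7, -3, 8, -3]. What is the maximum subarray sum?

Using Kadane's algorithm on [-8, -10, 7, -3, 8, -3]:

Scanning through the array:
Position 1 (value -10): max_ending_here = -10, max_so_far = -8
Position 2 (value 7): max_ending_here = 7, max_so_far = 7
Position 3 (value -3): max_ending_here = 4, max_so_far = 7
Position 4 (value 8): max_ending_here = 12, max_so_far = 12
Position 5 (value -3): max_ending_here = 9, max_so_far = 12

Maximum subarray: [7, -3, 8]
Maximum sum: 12

The maximum subarray is [7, -3, 8] with sum 12. This subarray runs from index 2 to index 4.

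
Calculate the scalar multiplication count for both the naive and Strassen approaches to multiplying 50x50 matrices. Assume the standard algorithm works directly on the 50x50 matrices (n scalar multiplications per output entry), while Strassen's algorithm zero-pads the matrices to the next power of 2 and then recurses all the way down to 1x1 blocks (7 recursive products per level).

Matrix multiplication for 50x50 matrices:

Strassen's algorithm requires power-of-2 dimensions. Pad 50x50 to 64x64 (next power of 2).

Standard algorithm: 50^3 = 125000 multiplications
Strassen's algorithm: 7^(log2(64)) = 7^6 = 117649 multiplications
Savings: 125000 - 117649 = 7351 multiplications

Standard: 125000 multiplications (50^3). Strassen: 117649 multiplications (7^6, after padding to 64x64). Strassen reduces 8 recursive multiplications to 7 at each level.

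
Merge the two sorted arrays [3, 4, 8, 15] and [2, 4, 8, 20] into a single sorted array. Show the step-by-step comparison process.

Merging process:

Compare 3 vs 2: take 2 from right. Merged: [2]
Compare 3 vs 4: take 3 from left. Merged: [2, 3]
Compare 4 vs 4: take 4 from left. Merged: [2, 3, 4]
Compare 8 vs 4: take 4 from right. Merged: [2, 3, 4, 4]
Compare 8 vs 8: take 8 from left. Merged: [2, 3, 4, 4, 8]
Compare 15 vs 8: take 8 from right. Merged: [2, 3, 4, 4, 8, 8]
Compare 15 vs 20: take 15 from left. Merged: [2, 3, 4, 4, 8, 8, 15]
Append remaining from right: [20]. Merged: [2, 3, 4, 4, 8, 8, 15, 20]

Final merged array: [2, 3, 4, 4, 8, 8, 15, 20]
Total comparisons: 7

The merged array is [2, 3, 4, 4, 8, 8, 15, 20], requiring 7 comparisons. The merge step runs in O(n) time where n is the total number of elements.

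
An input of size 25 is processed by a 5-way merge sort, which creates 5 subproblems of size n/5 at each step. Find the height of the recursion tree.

For divide and conquer with division factor 5:

Problem sizes at each level:
Level 0: 25
Level 1: 5
Level 2: 1

The root is level 0 and the size-1 base case is level 2 (the tree spans levels 0 through 2, i.e. 3 levels counting the root), so the depth is the number of divisions: log_5(25) = 2

The recursion tree depth is log_5(25) = 2. At each level, the problem size is divided by 5, so it takes 2 divisions to reduce to a base case of size 1. The algorithm makes 5 recursive calls at each level.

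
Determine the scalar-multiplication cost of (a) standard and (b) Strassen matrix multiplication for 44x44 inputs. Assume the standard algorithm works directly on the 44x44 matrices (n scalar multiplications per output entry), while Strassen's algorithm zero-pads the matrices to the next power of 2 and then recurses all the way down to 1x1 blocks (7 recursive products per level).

Matrix multiplication for 44x44 matrices:

Strassen's algorithm requires power-of-2 dimensions. Pad 44x44 to 64x64 (next power of 2).

Standard algorithm: 44^3 = 85184 multiplications
Strassen's algorithm: 7^(log2(64)) = 7^6 = 117649 multiplications
Difference: 85184 - 117649 = -32465 (Strassen uses MORE here due to padding overhead — for small or just-over-power-of-2 n, padding can outweigh the per-level savings)

Standard: 85184 multiplications (44^3). Strassen: 117649 multiplications (7^6, after padding to 64x64). Strassen reduces 8 recursive multiplications to 7 at each level.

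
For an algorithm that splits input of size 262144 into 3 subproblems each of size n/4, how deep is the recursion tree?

For divide and conquer with division factor 4:

Problem sizes at each level:
Level 0: 262144
Level 1: 65536
Level 2: 16384
Level 3: 4096
Level 4: 1024
Level 5: 256
Level 6: 64
Level 7: 16
Level 8: 4
Level 9: 1

The root is level 0 and the size-1 base case is level 9 (the tree spans levels 0 through 9, i.e. 10 levels counting the root), so the depth is the number of divisions: log_4(262144) = 9

The recursion tree depth is log_4(262144) = 9. At each level, the problem size is divided by 4, so it takes 9 divisions to reduce to a base case of size 1. The algorithm makes 3 recursive calls at each level.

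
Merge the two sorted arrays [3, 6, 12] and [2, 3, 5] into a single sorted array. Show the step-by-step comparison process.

Merging process:

Compare 3 vs 2: take 2 from right. Merged: [2]
Compare 3 vs 3: take 3 from left. Merged: [2, 3]
Compare 6 vs 3: take 3 from right. Merged: [2, 3, 3]
Compare 6 vs 5: take 5 from right. Merged: [2, 3, 3, 5]
Append remaining from left: [6, 12]. Merged: [2, 3, 3, 5, 6, 12]

Final merged array: [2, 3, 3, 5, 6, 12]
Total comparisons: 4

The merged array is [2, 3, 3, 5, 6, 12], requiring 4 comparisons. The merge step runs in O(n) time where n is the total number of elements.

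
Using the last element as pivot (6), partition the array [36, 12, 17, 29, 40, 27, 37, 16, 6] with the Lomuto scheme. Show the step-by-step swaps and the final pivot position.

Lomuto partition with pivot = 6:

Initial array: [36, 12, 17, 29, 40, 27, 37, 16, 6]

arr[0]=36 > 6: no swap
arr[1]=12 > 6: no swap
arr[2]=17 > 6: no swap
arr[3]=29 > 6: no swap
arr[4]=40 > 6: no swap
arr[5]=27 > 6: no swap
arr[6]=37 > 6: no swap
arr[7]=16 > 6: no swap

Place pivot at position 0: [6, 12, 17, 29, 40, 27, 37, 16, 36]
Pivot position: 0

After partitioning with pivot 6, the array becomes [6, 12, 17, 29, 40, 27, 37, 16, 36]. The pivot is placed at index 0. All elements to the left of the pivot are <= 6, and all elements to the right are > 6.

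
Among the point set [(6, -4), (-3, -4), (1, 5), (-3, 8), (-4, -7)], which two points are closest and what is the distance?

Computing all pairwise distances among 5 points:

d((6, -4), (-3, -4)) = 9.0
d((6, -4), (1, 5)) = 10.2956
d((6, -4), (-3, 8)) = 15.0
d((6, -4), (-4, -7)) = 10.4403
d((-3, -4), (1, 5)) = 9.8489
d((-3, -4), (-3, 8)) = 12.0
d((-3, -4), (-4, -7)) = 3.1623 <-- minimum
d((1, 5), (-3, 8)) = 5.0
d((1, 5), (-4, -7)) = 13.0
d((-3, 8), (-4, -7)) = 15.0333

Closest pair: (-3, -4) and (-4, -7) with distance 3.1623

The closest pair is (-3, -4) and (-4, -7) with Euclidean distance 3.1623. For 5 points, brute-force pairwise comparison is shown above. For large n, the divide-and-conquer algorithm (sort by x, recurse on halves, check the dividing strip) achieves O(n log n).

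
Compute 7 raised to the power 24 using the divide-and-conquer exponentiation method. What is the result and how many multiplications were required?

Computing 7^24 by squaring (build up from 7^1; each line after the first costs one multiplication):

7^1 = 7
7^2 = (7^1)^2 = 7^2 = 49
7^3 = 7 * 7^2 = 7 * 49 = 343
7^6 = (7^3)^2 = 343^2 = 117649
7^12 = (7^6)^2 = 117649^2 = 13841287201
7^24 = (7^12)^2 = 13841287201^2 = 191581231380566414401

Result: 191581231380566414401
Multiplications needed: 5 (5 lines after 7^1)

7^24 = 191581231380566414401. Using exponentiation by squaring, this requires 5 multiplications. The key idea: if the exponent is even, square the half-power; if odd, multiply by the base once.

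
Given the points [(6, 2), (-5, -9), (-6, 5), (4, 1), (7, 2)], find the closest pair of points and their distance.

Computing all pairwise distances among 5 points:

d((6, 2), (-5, -9)) = 15.5563
d((6, 2), (-6, 5)) = 12.3693
d((6, 2), (4, 1)) = 2.2361
d((6, 2), (7, 2)) = 1.0 <-- minimum
d((-5, -9), (-6, 5)) = 14.0357
d((-5, -9), (4, 1)) = 13.4536
d((-5, -9), (7, 2)) = 16.2788
d((-6, 5), (4, 1)) = 10.7703
d((-6, 5), (7, 2)) = 13.3417
d((4, 1), (7, 2)) = 3.1623

Closest pair: (6, 2) and (7, 2) with distance 1.0

The closest pair is (6, 2) and (7, 2) with Euclidean distance 1.0. For 5 points, brute-force pairwise comparison is shown above. For large n, the divide-and-conquer algorithm (sort by x, recurse on halves, check the dividing strip) achieves O(n log n).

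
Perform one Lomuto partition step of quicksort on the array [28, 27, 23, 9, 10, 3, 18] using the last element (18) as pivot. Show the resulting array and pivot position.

Lomuto partition with pivot = 18:

Initial array: [28, 27, 23, 9, 10, 3, 18]

arr[0]=28 > 18: no swap
arr[1]=27 > 18: no swap
arr[2]=23 > 18: no swap
arr[3]=9 <= 18: swap with position 0, array becomes [9, 27, 23, 28, 10, 3, 18]
arr[4]=10 <= 18: swap with position 1, array becomes [9, 10, 23, 28, 27, 3, 18]
arr[5]=3 <= 18: swap with position 2, array becomes [9, 10, 3, 28, 27, 23, 18]

Place pivot at position 3: [9, 10, 3, 18, 27, 23, 28]
Pivot position: 3

After partitioning with pivot 18, the array becomes [9, 10, 3, 18, 27, 23, 28]. The pivot is placed at index 3. All elements to the left of the pivot are <= 18, and all elements to the right are > 18.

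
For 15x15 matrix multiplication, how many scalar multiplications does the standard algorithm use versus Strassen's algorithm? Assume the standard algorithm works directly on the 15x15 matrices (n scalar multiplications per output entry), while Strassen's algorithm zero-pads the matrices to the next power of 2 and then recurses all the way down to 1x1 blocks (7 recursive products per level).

Matrix multiplication for 15x15 matrices:

Strassen's algorithm requires power-of-2 dimensions. Pad 15x15 to 16x16 (next power of 2).

Standard algorithm: 15^3 = 3375 multiplications
Strassen's algorithm: 7^(log2(16)) = 7^4 = 2401 multiplications
Savings: 3375 - 2401 = 974 multiplications

Standard: 3375 multiplications (15^3). Strassen: 2401 multiplications (7^4, after padding to 16x16). Strassen reduces 8 recursive multiplications to 7 at each level.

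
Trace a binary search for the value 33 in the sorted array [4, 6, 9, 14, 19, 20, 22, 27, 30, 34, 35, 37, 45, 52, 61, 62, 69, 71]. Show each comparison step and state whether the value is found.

Binary search for 33 in [4, 6, 9, 14, 19, 20, 22, 27, 30, 34, 35, 37, 45, 52, 61, 62, 69, 71]:

lo=0, hi=17, mid=8, arr[mid]=30 -> 30 < 33, search right half
lo=9, hi=17, mid=13, arr[mid]=52 -> 52 > 33, search left half
lo=9, hi=12, mid=10, arr[mid]=35 -> 35 > 33, search left half
lo=9, hi=9, mid=9, arr[mid]=34 -> 34 > 33, search left half
lo=9 > hi=8, target 33 not found

Binary search determines that 33 is not in the array after 4 comparisons. The search space was exhausted without finding the target.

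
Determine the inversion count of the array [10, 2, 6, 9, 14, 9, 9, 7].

Finding inversions in [10, 2, 6, 9, 14, 9, 9, 7]:

(0, 1): arr[0]=10 > arr[1]=2
(0, 2): arr[0]=10 > arr[2]=6
(0, 3): arr[0]=10 > arr[3]=9
(0, 5): arr[0]=10 > arr[5]=9
(0, 6): arr[0]=10 > arr[6]=9
(0, 7): arr[0]=10 > arr[7]=7
(3, 7): arr[3]=9 > arr[7]=7
(4, 5): arr[4]=14 > arr[5]=9
(4, 6): arr[4]=14 > arr[6]=9
(4, 7): arr[4]=14 > arr[7]=7
(5, 7): arr[5]=9 > arr[7]=7
(6, 7): arr[6]=9 > arr[7]=7

Total inversions: 12

The array has 12 inversion(s): (0,1), (0,2), (0,3), (0,5), (0,6), (0,7), (3,7), (4,5), (4,6), (4,7), (5,7), (6,7). Each pair (i,j) satisfies i < j and arr[i] > arr[j].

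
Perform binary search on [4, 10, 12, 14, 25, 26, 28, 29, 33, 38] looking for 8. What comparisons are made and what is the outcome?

Binary search for 8 in [4, 10, 12, 14, 25, 26, 28, 29, 33, 38]:

lo=0, hi=9, mid=4, arr[mid]=25 -> 25 > 8, search left half
lo=0, hi=3, mid=1, arr[mid]=10 -> 10 > 8, search left half
lo=0, hi=0, mid=0, arr[mid]=4 -> 4 < 8, search right half
lo=1 > hi=0, target 8 not found

Binary search determines that 8 is not in the array after 3 comparisons. The search space was exhausted without finding the target.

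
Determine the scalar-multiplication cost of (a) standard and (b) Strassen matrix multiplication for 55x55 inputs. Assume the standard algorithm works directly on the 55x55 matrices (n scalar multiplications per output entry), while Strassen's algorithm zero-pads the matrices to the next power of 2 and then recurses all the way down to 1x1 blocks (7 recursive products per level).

Matrix multiplication for 55x55 matrices:

Strassen's algorithm requires power-of-2 dimensions. Pad 55x55 to 64x64 (next power of 2).

Standard algorithm: 55^3 = 166375 multiplications
Strassen's algorithm: 7^(log2(64)) = 7^6 = 117649 multiplications
Savings: 166375 - 117649 = 48726 multiplications

Standard: 166375 multiplications (55^3). Strassen: 117649 multiplications (7^6, after padding to 64x64). Strassen reduces 8 recursive multiplications to 7 at each level.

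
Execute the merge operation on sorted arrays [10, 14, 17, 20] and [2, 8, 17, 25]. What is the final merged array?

Merging process:

Compare 10 vs 2: take 2 from right. Merged: [2]
Compare 10 vs 8: take 8 from right. Merged: [2, 8]
Compare 10 vs 17: take 10 from left. Merged: [2, 8, 10]
Compare 14 vs 17: take 14 from left. Merged: [2, 8, 10, 14]
Compare 17 vs 17: take 17 from left. Merged: [2, 8, 10, 14, 17]
Compare 20 vs 17: take 17 from right. Merged: [2, 8, 10, 14, 17, 17]
Compare 20 vs 25: take 20 from left. Merged: [2, 8, 10, 14, 17, 17, 20]
Append remaining from right: [25]. Merged: [2, 8, 10, 14, 17, 17, 20, 25]

Final merged array: [2, 8, 10, 14, 17, 17, 20, 25]
Total comparisons: 7

The merged array is [2, 8, 10, 14, 17, 17, 20, 25], requiring 7 comparisons. The merge step runs in O(n) time where n is the total number of elements.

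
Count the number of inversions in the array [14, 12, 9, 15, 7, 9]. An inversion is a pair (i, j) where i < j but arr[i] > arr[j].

Finding inversions in [14, 12, 9, 15, 7, 9]:

(0, 1): arr[0]=14 > arr[1]=12
(0, 2): arr[0]=14 > arr[2]=9
(0, 4): arr[0]=14 > arr[4]=7
(0, 5): arr[0]=14 > arr[5]=9
(1, 2): arr[1]=12 > arr[2]=9
(1, 4): arr[1]=12 > arr[4]=7
(1, 5): arr[1]=12 > arr[5]=9
(2, 4): arr[2]=9 > arr[4]=7
(3, 4): arr[3]=15 > arr[4]=7
(3, 5): arr[3]=15 > arr[5]=9

Total inversions: 10

The array has 10 inversion(s): (0,1), (0,2), (0,4), (0,5), (1,2), (1,4), (1,5), (2,4), (3,4), (3,5). Each pair (i,j) satisfies i < j and arr[i] > arr[j].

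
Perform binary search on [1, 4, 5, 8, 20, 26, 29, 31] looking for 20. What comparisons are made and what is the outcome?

Binary search for 20 in [1, 4, 5, 8, 20, 26, 29, 31]:

lo=0, hi=7, mid=3, arr[mid]=8 -> 8 < 20, search right half
lo=4, hi=7, mid=5, arr[mid]=26 -> 26 > 20, search left half
lo=4, hi=4, mid=4, arr[mid]=20 -> Found target at index 4!

Binary search finds 20 at index 4 after 3 comparisons. The search repeatedly halves the search space by comparing with the middle element.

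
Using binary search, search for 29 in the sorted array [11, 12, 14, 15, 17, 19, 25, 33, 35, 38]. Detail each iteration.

Binary search for 29 in [11, 12, 14, 15, 17, 19, 25, 33, 35, 38]:

lo=0, hi=9, mid=4, arr[mid]=17 -> 17 < 29, search right half
lo=5, hi=9, mid=7, arr[mid]=33 -> 33 > 29, search left half
lo=5, hi=6, mid=5, arr[mid]=19 -> 19 < 29, search right half
lo=6, hi=6, mid=6, arr[mid]=25 -> 25 < 29, search right half
lo=7 > hi=6, target 29 not found

Binary search determines that 29 is not in the array after 4 comparisons. The search space was exhausted without finding the target.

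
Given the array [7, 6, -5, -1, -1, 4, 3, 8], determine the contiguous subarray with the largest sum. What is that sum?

Using Kadane's algorithm on [7, 6, -5, -1, -1, 4, 3, 8]:

Scanning through the array:
Position 1 (value 6): max_ending_here = 13, max_so_far = 13
Position 2 (value -5): max_ending_here = 8, max_so_far = 13
Position 3 (value -1): max_ending_here = 7, max_so_far = 13
Position 4 (value -1): max_ending_here = 6, max_so_far = 13
Position 5 (value 4): max_ending_here = 10, max_so_far = 13
Position 6 (value 3): max_ending_here = 13, max_so_far = 13
Position 7 (value 8): max_ending_here = 21, max_so_far = 21

Maximum subarray: [7, 6, -5, -1, -1, 4, 3, 8]
Maximum sum: 21

The maximum subarray is [7, 6, -5, -1, -1, 4, 3, 8] with sum 21. This subarray runs from index 0 to index 7.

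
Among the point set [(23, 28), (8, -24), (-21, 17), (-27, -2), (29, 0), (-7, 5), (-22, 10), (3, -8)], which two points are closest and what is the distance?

Computing all pairwise distances among 8 points:

d((23, 28), (8, -24)) = 54.1202
d((23, 28), (-21, 17)) = 45.3542
d((23, 28), (-27, -2)) = 58.3095
d((23, 28), (29, 0)) = 28.6356
d((23, 28), (-7, 5)) = 37.8021
d((23, 28), (-22, 10)) = 48.4665
d((23, 28), (3, -8)) = 41.1825
d((8, -24), (-21, 17)) = 50.2195
d((8, -24), (-27, -2)) = 41.3401
d((8, -24), (29, 0)) = 31.8904
d((8, -24), (-7, 5)) = 32.6497
d((8, -24), (-22, 10)) = 45.3431
d((8, -24), (3, -8)) = 16.7631
d((-21, 17), (-27, -2)) = 19.9249
d((-21, 17), (29, 0)) = 52.811
d((-21, 17), (-7, 5)) = 18.4391
d((-21, 17), (-22, 10)) = 7.0711 <-- minimum
d((-21, 17), (3, -8)) = 34.6554
d((-27, -2), (29, 0)) = 56.0357
d((-27, -2), (-7, 5)) = 21.1896
d((-27, -2), (-22, 10)) = 13.0
d((-27, -2), (3, -8)) = 30.5941
d((29, 0), (-7, 5)) = 36.3456
d((29, 0), (-22, 10)) = 51.9711
d((29, 0), (3, -8)) = 27.2029
d((-7, 5), (-22, 10)) = 15.8114
d((-7, 5), (3, -8)) = 16.4012
d((-22, 10), (3, -8)) = 30.8058

Closest pair: (-21, 17) and (-22, 10) with distance 7.0711

The closest pair is (-21, 17) and (-22, 10) with Euclidean distance 7.0711. For 8 points, brute-force pairwise comparison is shown above. For large n, the divide-and-conquer algorithm (sort by x, recurse on halves, check the dividing strip) achieves O(n log n).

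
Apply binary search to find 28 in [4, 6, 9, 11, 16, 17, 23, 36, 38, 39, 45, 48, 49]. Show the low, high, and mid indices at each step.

Binary search for 28 in [4, 6, 9, 11, 16, 17, 23, 36, 38, 39, 45, 48, 49]:

lo=0, hi=12, mid=6, arr[mid]=23 -> 23 < 28, search right half
lo=7, hi=12, mid=9, arr[mid]=39 -> 39 > 28, search left half
lo=7, hi=8, mid=7, arr[mid]=36 -> 36 > 28, search left half
lo=7 > hi=6, target 28 not found

Binary search determines that 28 is not in the array after 3 comparisons. The search space was exhausted without finding the target.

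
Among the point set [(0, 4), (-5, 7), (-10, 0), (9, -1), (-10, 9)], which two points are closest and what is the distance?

Computing all pairwise distances among 5 points:

d((0, 4), (-5, 7)) = 5.831
d((0, 4), (-10, 0)) = 10.7703
d((0, 4), (9, -1)) = 10.2956
d((0, 4), (-10, 9)) = 11.1803
d((-5, 7), (-10, 0)) = 8.6023
d((-5, 7), (9, -1)) = 16.1245
d((-5, 7), (-10, 9)) = 5.3852 <-- minimum
d((-10, 0), (9, -1)) = 19.0263
d((-10, 0), (-10, 9)) = 9.0
d((9, -1), (-10, 9)) = 21.4709

Closest pair: (-5, 7) and (-10, 9) with distance 5.3852

The closest pair is (-5, 7) and (-10, 9) with Euclidean distance 5.3852. For 5 points, brute-force pairwise comparison is shown above. For large n, the divide-and-conquer algorithm (sort by x, recurse on halves, check the dividing strip) achieves O(n log n).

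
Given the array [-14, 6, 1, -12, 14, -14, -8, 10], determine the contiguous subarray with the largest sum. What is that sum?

Using Kadane's algorithm on [-14, 6, 1, -12, 14, -14, -8, 10]:

Scanning through the array:
Position 1 (value 6): max_ending_here = 6, max_so_far = 6
Position 2 (value 1): max_ending_here = 7, max_so_far = 7
Position 3 (value -12): max_ending_here = -5, max_so_far = 7
Position 4 (value 14): max_ending_here = 14, max_so_far = 14
Position 5 (value -14): max_ending_here = 0, max_so_far = 14
Position 6 (value -8): max_ending_here = -8, max_so_far = 14
Position 7 (value 10): max_ending_here = 10, max_so_far = 14

Maximum subarray: [14]
Maximum sum: 14

The maximum subarray is [14] with sum 14. This subarray runs from index 4 to index 4.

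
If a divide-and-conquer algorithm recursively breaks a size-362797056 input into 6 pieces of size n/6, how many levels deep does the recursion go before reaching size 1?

For divide and conquer with division factor 6:

Problem sizes at each level:
Level 0: 362797056
Level 1: 60466176
Level 2: 10077696
Level 3: 1679616
Level 4: 279936
Level 5: 46656
Level 6: 7776
Level 7: 1296
Level 8: 216
Level 9: 36
Level 10: 6
Level 11: 1

The root is level 0 and the size-1 base case is level 11 (the tree spans levels 0 through 11, i.e. 12 levels counting the root), so the depth is the number of divisions: log_6(362797056) = 11

The recursion tree depth is log_6(362797056) = 11. At each level, the problem size is divided by 6, so it takes 11 divisions to reduce to a base case of size 1. The algorithm makes 6 recursive calls at each level.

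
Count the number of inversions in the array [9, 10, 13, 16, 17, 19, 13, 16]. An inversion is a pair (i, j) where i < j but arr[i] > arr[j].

Finding inversions in [9, 10, 13, 16, 17, 19, 13, 16]:

(3, 6): arr[3]=16 > arr[6]=13
(4, 6): arr[4]=17 > arr[6]=13
(4, 7): arr[4]=17 > arr[7]=16
(5, 6): arr[5]=19 > arr[6]=13
(5, 7): arr[5]=19 > arr[7]=16

Total inversions: 5

The array has 5 inversion(s): (3,6), (4,6), (4,7), (5,6), (5,7). Each pair (i,j) satisfies i < j and arr[i] > arr[j].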